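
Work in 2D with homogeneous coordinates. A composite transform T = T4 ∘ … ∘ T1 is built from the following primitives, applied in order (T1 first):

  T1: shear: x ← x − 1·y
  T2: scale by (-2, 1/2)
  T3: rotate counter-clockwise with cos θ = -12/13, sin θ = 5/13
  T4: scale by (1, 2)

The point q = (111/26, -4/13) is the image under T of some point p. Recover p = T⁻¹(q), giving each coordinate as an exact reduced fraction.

p = (-1, -3)

T1 = [1 -1 0; 0 1 0; 0 0 1]
T2·T1 = [-2 2 0; 0 1/2 0; 0 0 1]
T3·…·T1 = [24/13 -53/26 0; -10/13 4/13 0; 0 0 1]
T4·…·T1 = [24/13 -53/26 0; -20/13 8/13 0; 0 0 1]
det M = -2; M⁻¹ = [-4/13 -53/52 0; -10/13 -12/13 0; 0 0 1]
M⁻¹ · (111/26, -4/13)ᵀ = (-1, -3)ᵀ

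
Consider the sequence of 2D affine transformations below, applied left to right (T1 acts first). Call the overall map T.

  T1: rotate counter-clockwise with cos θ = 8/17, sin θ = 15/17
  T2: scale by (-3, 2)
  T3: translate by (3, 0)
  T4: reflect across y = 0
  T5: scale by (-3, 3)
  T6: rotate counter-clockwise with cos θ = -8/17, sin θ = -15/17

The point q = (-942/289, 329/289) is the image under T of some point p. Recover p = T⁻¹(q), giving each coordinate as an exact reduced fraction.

T1 = [8/17 -15/17 0; 15/17 8/17 0; 0 0 1]
T2·T1 = [-24/17 45/17 0; 30/17 16/17 0; 0 0 1]
T3·…·T1 = [-24/17 45/17 3; 30/17 16/17 0; 0 0 1]
T4·…·T1 = [-24/17 45/17 3; -30/17 -16/17 0; 0 0 1]
T5·…·T1 = [72/17 -135/17 -9; -90/17 -48/17 0; 0 0 1]
T6·…·T1 = [-1926/289 360/289 72/17; -360/289 2409/289 135/17; 0 0 1]
det M = -54; M⁻¹ = [-803/5202 20/867 8/17; -20/867 107/867 -15/17; 0 0 1]
M⁻¹ · (-942/289, 329/289)ᵀ = (1, -2/3)ᵀ

p = (1, -2/3)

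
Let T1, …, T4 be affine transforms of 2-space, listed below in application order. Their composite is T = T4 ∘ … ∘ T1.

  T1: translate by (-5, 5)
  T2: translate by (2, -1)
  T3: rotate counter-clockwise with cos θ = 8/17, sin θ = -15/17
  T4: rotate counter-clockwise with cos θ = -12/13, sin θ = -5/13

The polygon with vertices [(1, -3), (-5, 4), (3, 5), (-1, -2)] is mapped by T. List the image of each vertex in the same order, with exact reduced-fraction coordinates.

T1 translate by (-5, 5): (1, -3) → (-4, 2); (-5, 4) → (-10, 9); (3, 5) → (-2, 10); (-1, -2) → (-6, 3)
T2 translate by (2, -1): (-4, 2) → (-2, 1); (-10, 9) → (-8, 8); (-2, 10) → (0, 9); (-6, 3) → (-4, 2)
T3 rotate counter-clockwise with cos θ = 8/17, sin θ = -15/17: (-2, 1) → (-1/17, 38/17); (-8, 8) → (56/17, 184/17); (0, 9) → (135/17, 72/17); (-4, 2) → (-2/17, 76/17)
T4 rotate counter-clockwise with cos θ = -12/13, sin θ = -5/13: (-1/17, 38/17) → (202/221, -451/221); (56/17, 184/17) → (248/221, -2488/221); (135/17, 72/17) → (-1260/221, -1539/221); (-2/17, 76/17) → (404/221, -902/221)

image vertices: (202/221, -451/221), (248/221, -2488/221), (-1260/221, -1539/221), (404/221, -902/221)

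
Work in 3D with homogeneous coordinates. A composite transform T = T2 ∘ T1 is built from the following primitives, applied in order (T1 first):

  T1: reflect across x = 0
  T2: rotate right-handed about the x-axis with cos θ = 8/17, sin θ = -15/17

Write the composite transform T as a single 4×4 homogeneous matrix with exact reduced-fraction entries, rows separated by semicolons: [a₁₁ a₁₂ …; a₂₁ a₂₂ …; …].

T1 = [-1 0 0 0; 0 1 0 0; 0 0 1 0; 0 0 0 1]
T2·T1 = [-1 0 0 0; 0 8/17 15/17 0; 0 -15/17 8/17 0; 0 0 0 1]

T = [-1 0 0 0; 0 8/17 15/17 0; 0 -15/17 8/17 0; 0 0 0 1]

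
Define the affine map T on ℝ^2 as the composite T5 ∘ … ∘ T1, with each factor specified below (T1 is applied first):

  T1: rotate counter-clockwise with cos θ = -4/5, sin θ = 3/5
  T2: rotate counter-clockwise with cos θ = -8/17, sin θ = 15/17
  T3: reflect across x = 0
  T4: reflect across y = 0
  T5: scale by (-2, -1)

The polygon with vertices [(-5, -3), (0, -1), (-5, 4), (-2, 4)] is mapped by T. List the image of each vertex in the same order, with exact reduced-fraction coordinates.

T1 rotate counter-clockwise with cos θ = -4/5, sin θ = 3/5: (-5, -3) → (29/5, -3/5); (0, -1) → (3/5, 4/5); (-5, 4) → (8/5, -31/5); (-2, 4) → (-4/5, -22/5)
T2 rotate counter-clockwise with cos θ = -8/17, sin θ = 15/17: (29/5, -3/5) → (-11/5, 27/5); (3/5, 4/5) → (-84/85, 13/85); (8/5, -31/5) → (401/85, 368/85); (-4/5, -22/5) → (362/85, 116/85)
T3 reflect across x = 0: (-11/5, 27/5) → (11/5, 27/5); (-84/85, 13/85) → (84/85, 13/85); (401/85, 368/85) → (-401/85, 368/85); (362/85, 116/85) → (-362/85, 116/85)
T4 reflect across y = 0: (11/5, 27/5) → (11/5, -27/5); (84/85, 13/85) → (84/85, -13/85); (-401/85, 368/85) → (-401/85, -368/85); (-362/85, 116/85) → (-362/85, -116/85)
T5 scale by (-2, -1): (11/5, -27/5) → (-22/5, 27/5); (84/85, -13/85) → (-168/85, 13/85); (-401/85, -368/85) → (802/85, 368/85); (-362/85, -116/85) → (724/85, 116/85)

image vertices: (-22/5, 27/5), (-168/85, 13/85), (802/85, 368/85), (724/85, 116/85)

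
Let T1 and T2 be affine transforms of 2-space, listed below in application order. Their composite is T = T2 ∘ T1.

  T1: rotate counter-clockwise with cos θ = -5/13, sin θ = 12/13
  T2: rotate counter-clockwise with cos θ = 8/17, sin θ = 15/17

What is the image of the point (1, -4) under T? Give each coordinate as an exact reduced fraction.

T(p) = (-8/13, 53/13)

T1 rotate counter-clockwise with cos θ = -5/13, sin θ = 12/13: (1, -4) → (43/13, 32/13)
T2 rotate counter-clockwise with cos θ = 8/17, sin θ = 15/17: (43/13, 32/13) → (-8/13, 53/13)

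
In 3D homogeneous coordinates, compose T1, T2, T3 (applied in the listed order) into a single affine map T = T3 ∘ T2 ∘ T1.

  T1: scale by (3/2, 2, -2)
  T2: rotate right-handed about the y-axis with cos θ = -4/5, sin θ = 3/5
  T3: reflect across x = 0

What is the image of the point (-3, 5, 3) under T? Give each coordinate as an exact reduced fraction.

T(p) = (0, 10, 15/2)

T1 scale by (3/2, 2, -2): (-3, 5, 3) → (-9/2, 10, -6)
T2 rotate right-handed about the y-axis with cos θ = -4/5, sin θ = 3/5: (-9/2, 10, -6) → (0, 10, 15/2)
T3 reflect across x = 0: (0, 10, 15/2) → (0, 10, 15/2)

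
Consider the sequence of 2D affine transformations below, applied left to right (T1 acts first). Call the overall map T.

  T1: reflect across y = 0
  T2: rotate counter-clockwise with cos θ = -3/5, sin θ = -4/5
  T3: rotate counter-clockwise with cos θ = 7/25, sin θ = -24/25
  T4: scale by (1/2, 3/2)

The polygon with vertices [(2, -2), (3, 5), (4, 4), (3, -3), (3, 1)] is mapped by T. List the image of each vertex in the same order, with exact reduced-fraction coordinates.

T1 reflect across y = 0: (2, -2) → (2, 2); (3, 5) → (3, -5); (4, 4) → (4, -4); (3, -3) → (3, 3); (3, 1) → (3, -1)
T2 rotate counter-clockwise with cos θ = -3/5, sin θ = -4/5: (2, 2) → (2/5, -14/5); (3, -5) → (-29/5, 3/5); (4, -4) → (-28/5, -4/5); (3, 3) → (3/5, -21/5); (3, -1) → (-13/5, -9/5)
T3 rotate counter-clockwise with cos θ = 7/25, sin θ = -24/25: (2/5, -14/5) → (-322/125, -146/125); (-29/5, 3/5) → (-131/125, 717/125); (-28/5, -4/5) → (-292/125, 644/125); (3/5, -21/5) → (-483/125, -219/125); (-13/5, -9/5) → (-307/125, 249/125)
T4 scale by (1/2, 3/2): (-322/125, -146/125) → (-161/125, -219/125); (-131/125, 717/125) → (-131/250, 2151/250); (-292/125, 644/125) → (-146/125, 966/125); (-483/125, -219/125) → (-483/250, -657/250); (-307/125, 249/125) → (-307/250, 747/250)

image vertices: (-161/125, -219/125), (-131/250, 2151/250), (-146/125, 966/125), (-483/250, -657/250), (-307/250, 747/250)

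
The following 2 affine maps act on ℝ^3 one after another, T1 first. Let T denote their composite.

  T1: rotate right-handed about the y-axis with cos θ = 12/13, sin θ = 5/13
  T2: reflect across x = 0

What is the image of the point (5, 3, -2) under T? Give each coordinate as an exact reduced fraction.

T(p) = (-50/13, 3, -49/13)

T1 rotate right-handed about the y-axis with cos θ = 12/13, sin θ = 5/13: (5, 3, -2) → (50/13, 3, -49/13)
T2 reflect across x = 0: (50/13, 3, -49/13) → (-50/13, 3, -49/13)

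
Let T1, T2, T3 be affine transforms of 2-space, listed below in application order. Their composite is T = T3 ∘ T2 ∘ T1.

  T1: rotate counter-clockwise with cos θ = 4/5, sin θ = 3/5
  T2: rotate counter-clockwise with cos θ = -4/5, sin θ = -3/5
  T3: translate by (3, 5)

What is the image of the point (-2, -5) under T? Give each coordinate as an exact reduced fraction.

T1 rotate counter-clockwise with cos θ = 4/5, sin θ = 3/5: (-2, -5) → (7/5, -26/5)
T2 rotate counter-clockwise with cos θ = -4/5, sin θ = -3/5: (7/5, -26/5) → (-106/25, 83/25)
T3 translate by (3, 5): (-106/25, 83/25) → (-31/25, 208/25)

T(p) = (-31/25, 208/25)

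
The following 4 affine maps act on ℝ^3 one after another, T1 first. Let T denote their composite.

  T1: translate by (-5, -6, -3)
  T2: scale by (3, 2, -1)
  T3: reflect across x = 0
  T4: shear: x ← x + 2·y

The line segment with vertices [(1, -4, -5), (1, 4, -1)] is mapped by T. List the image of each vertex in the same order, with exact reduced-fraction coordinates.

image vertices: (-28, -20, 8), (4, -4, 4)

T1 translate by (-5, -6, -3): (1, -4, -5) → (-4, -10, -8); (1, 4, -1) → (-4, -2, -4)
T2 scale by (3, 2, -1): (-4, -10, -8) → (-12, -20, 8); (-4, -2, -4) → (-12, -4, 4)
T3 reflect across x = 0: (-12, -20, 8) → (12, -20, 8); (-12, -4, 4) → (12, -4, 4)
T4 shear: x ← x + 2·y: (12, -20, 8) → (-28, -20, 8); (12, -4, 4) → (4, -4, 4)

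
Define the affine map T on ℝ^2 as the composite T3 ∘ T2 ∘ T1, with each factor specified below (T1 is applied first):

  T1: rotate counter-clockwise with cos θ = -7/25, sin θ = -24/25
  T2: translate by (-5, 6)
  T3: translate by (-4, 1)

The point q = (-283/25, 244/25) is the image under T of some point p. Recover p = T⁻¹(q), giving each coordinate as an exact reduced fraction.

p = (-2, -3)

T1 = [-7/25 24/25 0; -24/25 -7/25 0; 0 0 1]
T2·T1 = [-7/25 24/25 -5; -24/25 -7/25 6; 0 0 1]
T3·…·T1 = [-7/25 24/25 -9; -24/25 -7/25 7; 0 0 1]
det M = 1; M⁻¹ = [-7/25 -24/25 21/5; 24/25 -7/25 53/5; 0 0 1]
M⁻¹ · (-283/25, 244/25)ᵀ = (-2, -3)ᵀ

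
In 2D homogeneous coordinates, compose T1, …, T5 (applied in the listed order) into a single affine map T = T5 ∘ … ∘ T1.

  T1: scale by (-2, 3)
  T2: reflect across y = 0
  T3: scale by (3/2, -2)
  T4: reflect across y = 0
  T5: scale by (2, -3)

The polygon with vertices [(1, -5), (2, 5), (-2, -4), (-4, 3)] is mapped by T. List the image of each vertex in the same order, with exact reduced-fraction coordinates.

image vertices: (-6, -90), (-12, 90), (12, -72), (24, 54)

T1 scale by (-2, 3): (1, -5) → (-2, -15); (2, 5) → (-4, 15); (-2, -4) → (4, -12); (-4, 3) → (8, 9)
T2 reflect across y = 0: (-2, -15) → (-2, 15); (-4, 15) → (-4, -15); (4, -12) → (4, 12); (8, 9) → (8, -9)
T3 scale by (3/2, -2): (-2, 15) → (-3, -30); (-4, -15) → (-6, 30); (4, 12) → (6, -24); (8, -9) → (12, 18)
T4 reflect across y = 0: (-3, -30) → (-3, 30); (-6, 30) → (-6, -30); (6, -24) → (6, 24); (12, 18) → (12, -18)
T5 scale by (2, -3): (-3, 30) → (-6, -90); (-6, -30) → (-12, 90); (6, 24) → (12, -72); (12, -18) → (24, 54)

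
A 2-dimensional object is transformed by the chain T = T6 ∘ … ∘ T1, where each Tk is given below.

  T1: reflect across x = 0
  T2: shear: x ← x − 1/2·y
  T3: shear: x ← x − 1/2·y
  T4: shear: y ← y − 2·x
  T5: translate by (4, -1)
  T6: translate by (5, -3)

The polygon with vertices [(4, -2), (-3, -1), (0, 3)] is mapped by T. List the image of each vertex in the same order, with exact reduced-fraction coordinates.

image vertices: (7, -2), (13, -13), (6, 5)

T1 reflect across x = 0: (4, -2) → (-4, -2); (-3, -1) → (3, -1); (0, 3) → (0, 3)
T2 shear: x ← x − 1/2·y: (-4, -2) → (-3, -2); (3, -1) → (7/2, -1); (0, 3) → (-3/2, 3)
T3 shear: x ← x − 1/2·y: (-3, -2) → (-2, -2); (7/2, -1) → (4, -1); (-3/2, 3) → (-3, 3)
T4 shear: y ← y − 2·x: (-2, -2) → (-2, 2); (4, -1) → (4, -9); (-3, 3) → (-3, 9)
T5 translate by (4, -1): (-2, 2) → (2, 1); (4, -9) → (8, -10); (-3, 9) → (1, 8)
T6 translate by (5, -3): (2, 1) → (7, -2); (8, -10) → (13, -13); (1, 8) → (6, 5)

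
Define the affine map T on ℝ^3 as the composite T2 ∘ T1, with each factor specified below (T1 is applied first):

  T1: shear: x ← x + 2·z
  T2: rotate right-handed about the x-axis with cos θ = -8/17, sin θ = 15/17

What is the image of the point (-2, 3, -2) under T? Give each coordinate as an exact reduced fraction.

T1 shear: x ← x + 2·z: (-2, 3, -2) → (-6, 3, -2)
T2 rotate right-handed about the x-axis with cos θ = -8/17, sin θ = 15/17: (-6, 3, -2) → (-6, 6/17, 61/17)

T(p) = (-6, 6/17, 61/17)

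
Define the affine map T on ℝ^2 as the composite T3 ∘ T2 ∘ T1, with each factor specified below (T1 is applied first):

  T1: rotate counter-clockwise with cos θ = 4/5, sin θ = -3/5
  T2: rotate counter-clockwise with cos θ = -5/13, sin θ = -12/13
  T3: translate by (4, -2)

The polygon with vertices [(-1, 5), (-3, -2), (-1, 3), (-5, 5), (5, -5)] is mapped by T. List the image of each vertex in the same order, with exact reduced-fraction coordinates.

image vertices: (37/5, -29/5), (362/65, 81/65), (83/13, -53/13), (141/13, -49/13), (-37/13, -3/13)

T1 rotate counter-clockwise with cos θ = 4/5, sin θ = -3/5: (-1, 5) → (11/5, 23/5); (-3, -2) → (-18/5, 1/5); (-1, 3) → (1, 3); (-5, 5) → (-1, 7); (5, -5) → (1, -7)
T2 rotate counter-clockwise with cos θ = -5/13, sin θ = -12/13: (11/5, 23/5) → (17/5, -19/5); (-18/5, 1/5) → (102/65, 211/65); (1, 3) → (31/13, -27/13); (-1, 7) → (89/13, -23/13); (1, -7) → (-89/13, 23/13)
T3 translate by (4, -2): (17/5, -19/5) → (37/5, -29/5); (102/65, 211/65) → (362/65, 81/65); (31/13, -27/13) → (83/13, -53/13); (89/13, -23/13) → (141/13, -49/13); (-89/13, 23/13) → (-37/13, -3/13)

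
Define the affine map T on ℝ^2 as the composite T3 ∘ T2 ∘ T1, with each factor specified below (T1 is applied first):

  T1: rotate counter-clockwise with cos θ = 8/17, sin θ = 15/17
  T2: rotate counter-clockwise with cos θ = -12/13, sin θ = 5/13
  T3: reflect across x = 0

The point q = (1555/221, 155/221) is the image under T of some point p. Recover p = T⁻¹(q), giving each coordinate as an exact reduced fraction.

T1 = [8/17 -15/17 0; 15/17 8/17 0; 0 0 1]
T2·T1 = [-171/221 140/221 0; -140/221 -171/221 0; 0 0 1]
T3·…·T1 = [171/221 -140/221 0; -140/221 -171/221 0; 0 0 1]
det M = -1; M⁻¹ = [171/221 -140/221 0; -140/221 -171/221 0; 0 0 1]
M⁻¹ · (1555/221, 155/221)ᵀ = (5, -5)ᵀ

p = (5, -5)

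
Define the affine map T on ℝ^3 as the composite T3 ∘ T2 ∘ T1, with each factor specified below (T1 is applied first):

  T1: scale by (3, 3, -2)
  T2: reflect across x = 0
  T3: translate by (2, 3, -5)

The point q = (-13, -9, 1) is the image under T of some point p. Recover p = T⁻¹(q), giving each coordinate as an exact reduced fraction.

T1 = [3 0 0 0; 0 3 0 0; 0 0 -2 0; 0 0 0 1]
T2·T1 = [-3 0 0 0; 0 3 0 0; 0 0 -2 0; 0 0 0 1]
T3·…·T1 = [-3 0 0 2; 0 3 0 3; 0 0 -2 -5; 0 0 0 1]
det M = 18; M⁻¹ = [-1/3 0 0 2/3; 0 1/3 0 -1; 0 0 -1/2 -5/2; 0 0 0 1]
M⁻¹ · (-13, -9, 1)ᵀ = (5, -4, -3)ᵀ

p = (5, -4, -3)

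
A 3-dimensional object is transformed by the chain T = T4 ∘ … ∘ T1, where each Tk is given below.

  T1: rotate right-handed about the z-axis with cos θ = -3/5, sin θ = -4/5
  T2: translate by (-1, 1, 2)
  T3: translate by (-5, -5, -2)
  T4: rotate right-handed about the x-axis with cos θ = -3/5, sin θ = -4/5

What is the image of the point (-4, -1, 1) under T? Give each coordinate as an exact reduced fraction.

T(p) = (-22/5, 23/25, -11/25)

T1 rotate right-handed about the z-axis with cos θ = -3/5, sin θ = -4/5: (-4, -1, 1) → (8/5, 19/5, 1)
T2 translate by (-1, 1, 2): (8/5, 19/5, 1) → (3/5, 24/5, 3)
T3 translate by (-5, -5, -2): (3/5, 24/5, 3) → (-22/5, -1/5, 1)
T4 rotate right-handed about the x-axis with cos θ = -3/5, sin θ = -4/5: (-22/5, -1/5, 1) → (-22/5, 23/25, -11/25)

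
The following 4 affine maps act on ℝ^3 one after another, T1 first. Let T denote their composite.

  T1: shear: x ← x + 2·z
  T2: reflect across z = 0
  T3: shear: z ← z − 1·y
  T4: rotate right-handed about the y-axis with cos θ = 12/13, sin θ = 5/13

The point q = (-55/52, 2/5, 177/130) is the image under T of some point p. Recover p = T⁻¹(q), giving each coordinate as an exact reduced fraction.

T1 = [1 0 2 0; 0 1 0 0; 0 0 1 0; 0 0 0 1]
T2·T1 = [1 0 2 0; 0 1 0 0; 0 0 -1 0; 0 0 0 1]
T3·…·T1 = [1 0 2 0; 0 1 0 0; 0 -1 -1 0; 0 0 0 1]
T4·…·T1 = [12/13 -5/13 19/13 0; 0 1 0 0; -5/13 -12/13 -22/13 0; 0 0 0 1]
det M = -1; M⁻¹ = [22/13 2 19/13 0; 0 1 0 0; -5/13 -1 -12/13 0; 0 0 0 1]
M⁻¹ · (-55/52, 2/5, 177/130)ᵀ = (1, 2/5, -5/4)ᵀ

p = (1, 2/5, -5/4)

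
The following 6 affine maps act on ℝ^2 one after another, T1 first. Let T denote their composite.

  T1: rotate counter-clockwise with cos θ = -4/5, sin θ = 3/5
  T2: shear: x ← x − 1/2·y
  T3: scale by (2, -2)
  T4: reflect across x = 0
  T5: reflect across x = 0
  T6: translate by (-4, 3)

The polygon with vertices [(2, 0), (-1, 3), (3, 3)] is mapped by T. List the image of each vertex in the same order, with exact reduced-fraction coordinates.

image vertices: (-42/5, 3/5), (-3, 9), (-59/5, 21/5)

T1 rotate counter-clockwise with cos θ = -4/5, sin θ = 3/5: (2, 0) → (-8/5, 6/5); (-1, 3) → (-1, -3); (3, 3) → (-21/5, -3/5)
T2 shear: x ← x − 1/2·y: (-8/5, 6/5) → (-11/5, 6/5); (-1, -3) → (1/2, -3); (-21/5, -3/5) → (-39/10, -3/5)
T3 scale by (2, -2): (-11/5, 6/5) → (-22/5, -12/5); (1/2, -3) → (1, 6); (-39/10, -3/5) → (-39/5, 6/5)
T4 reflect across x = 0: (-22/5, -12/5) → (22/5, -12/5); (1, 6) → (-1, 6); (-39/5, 6/5) → (39/5, 6/5)
T5 reflect across x = 0: (22/5, -12/5) → (-22/5, -12/5); (-1, 6) → (1, 6); (39/5, 6/5) → (-39/5, 6/5)
T6 translate by (-4, 3): (-22/5, -12/5) → (-42/5, 3/5); (1, 6) → (-3, 9); (-39/5, 6/5) → (-59/5, 21/5)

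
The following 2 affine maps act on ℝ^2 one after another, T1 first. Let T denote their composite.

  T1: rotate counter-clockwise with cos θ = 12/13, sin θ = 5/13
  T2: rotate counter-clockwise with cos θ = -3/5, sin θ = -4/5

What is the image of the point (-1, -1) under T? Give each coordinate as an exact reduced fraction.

T1 rotate counter-clockwise with cos θ = 12/13, sin θ = 5/13: (-1, -1) → (-7/13, -17/13)
T2 rotate counter-clockwise with cos θ = -3/5, sin θ = -4/5: (-7/13, -17/13) → (-47/65, 79/65)

T(p) = (-47/65, 79/65)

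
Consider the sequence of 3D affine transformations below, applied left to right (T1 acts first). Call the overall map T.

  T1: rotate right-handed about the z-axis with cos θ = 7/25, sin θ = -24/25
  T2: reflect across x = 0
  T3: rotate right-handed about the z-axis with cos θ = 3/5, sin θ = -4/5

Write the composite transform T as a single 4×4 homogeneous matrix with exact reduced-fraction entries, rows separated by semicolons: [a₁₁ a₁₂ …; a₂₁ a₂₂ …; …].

T1 = [7/25 24/25 0 0; -24/25 7/25 0 0; 0 0 1 0; 0 0 0 1]
T2·T1 = [-7/25 -24/25 0 0; -24/25 7/25 0 0; 0 0 1 0; 0 0 0 1]
T3·…·T1 = [-117/125 -44/125 0 0; -44/125 117/125 0 0; 0 0 1 0; 0 0 0 1]

T = [-117/125 -44/125 0 0; -44/125 117/125 0 0; 0 0 1 0; 0 0 0 1]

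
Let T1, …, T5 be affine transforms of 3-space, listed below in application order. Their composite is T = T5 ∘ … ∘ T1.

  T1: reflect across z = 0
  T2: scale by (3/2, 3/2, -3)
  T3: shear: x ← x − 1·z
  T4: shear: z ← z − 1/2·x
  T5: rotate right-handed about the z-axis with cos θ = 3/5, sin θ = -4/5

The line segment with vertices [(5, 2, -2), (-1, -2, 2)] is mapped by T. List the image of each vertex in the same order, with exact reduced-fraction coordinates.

image vertices: (21/2, -9, -51/4), (-69/10, 21/5, 39/4)

T1 reflect across z = 0: (5, 2, -2) → (5, 2, 2); (-1, -2, 2) → (-1, -2, -2)
T2 scale by (3/2, 3/2, -3): (5, 2, 2) → (15/2, 3, -6); (-1, -2, -2) → (-3/2, -3, 6)
T3 shear: x ← x − 1·z: (15/2, 3, -6) → (27/2, 3, -6); (-3/2, -3, 6) → (-15/2, -3, 6)
T4 shear: z ← z − 1/2·x: (27/2, 3, -6) → (27/2, 3, -51/4); (-15/2, -3, 6) → (-15/2, -3, 39/4)
T5 rotate right-handed about the z-axis with cos θ = 3/5, sin θ = -4/5: (27/2, 3, -51/4) → (21/2, -9, -51/4); (-15/2, -3, 39/4) → (-69/10, 21/5, 39/4)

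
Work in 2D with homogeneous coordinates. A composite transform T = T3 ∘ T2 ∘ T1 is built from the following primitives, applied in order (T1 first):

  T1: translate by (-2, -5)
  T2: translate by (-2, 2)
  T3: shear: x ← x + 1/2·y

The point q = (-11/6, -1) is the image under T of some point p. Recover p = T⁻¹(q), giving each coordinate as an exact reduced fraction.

T1 = [1 0 -2; 0 1 -5; 0 0 1]
T2·T1 = [1 0 -4; 0 1 -3; 0 0 1]
T3·…·T1 = [1 1/2 -11/2; 0 1 -3; 0 0 1]
det M = 1; M⁻¹ = [1 -1/2 4; 0 1 3; 0 0 1]
M⁻¹ · (-11/6, -1)ᵀ = (8/3, 2)ᵀ

p = (8/3, 2)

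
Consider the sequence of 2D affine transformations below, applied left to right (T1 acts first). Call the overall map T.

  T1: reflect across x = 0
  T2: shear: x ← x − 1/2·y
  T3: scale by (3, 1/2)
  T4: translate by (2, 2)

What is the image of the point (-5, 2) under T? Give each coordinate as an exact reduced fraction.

T(p) = (14, 3)

T1 reflect across x = 0: (-5, 2) → (5, 2)
T2 shear: x ← x − 1/2·y: (5, 2) → (4, 2)
T3 scale by (3, 1/2): (4, 2) → (12, 1)
T4 translate by (2, 2): (12, 1) → (14, 3)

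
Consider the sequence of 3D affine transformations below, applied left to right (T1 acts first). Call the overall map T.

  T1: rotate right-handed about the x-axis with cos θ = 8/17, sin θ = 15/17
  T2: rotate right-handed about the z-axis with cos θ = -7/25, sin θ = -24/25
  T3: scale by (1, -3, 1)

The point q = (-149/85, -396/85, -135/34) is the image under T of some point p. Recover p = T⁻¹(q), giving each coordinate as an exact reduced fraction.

T1 = [1 0 0 0; 0 8/17 -15/17 0; 0 15/17 8/17 0; 0 0 0 1]
T2·T1 = [-7/25 192/425 -72/85 0; -24/25 -56/425 21/85 0; 0 15/17 8/17 0; 0 0 0 1]
T3·…·T1 = [-7/25 192/425 -72/85 0; 72/25 168/425 -63/85 0; 0 15/17 8/17 0; 0 0 0 1]
det M = -3; M⁻¹ = [-7/25 8/25 0 0; 192/425 56/1275 15/17 0; -72/85 -7/85 8/17 0; 0 0 0 1]
M⁻¹ · (-149/85, -396/85, -135/34)ᵀ = (-1, -9/2, 0)ᵀ

p = (-1, -9/2, 0)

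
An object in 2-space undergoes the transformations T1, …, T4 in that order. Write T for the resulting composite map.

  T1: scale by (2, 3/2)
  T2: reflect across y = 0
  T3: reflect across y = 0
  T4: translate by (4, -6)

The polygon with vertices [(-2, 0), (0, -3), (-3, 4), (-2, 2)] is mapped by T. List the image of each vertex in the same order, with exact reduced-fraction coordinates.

T1 scale by (2, 3/2): (-2, 0) → (-4, 0); (0, -3) → (0, -9/2); (-3, 4) → (-6, 6); (-2, 2) → (-4, 3)
T2 reflect across y = 0: (-4, 0) → (-4, 0); (0, -9/2) → (0, 9/2); (-6, 6) → (-6, -6); (-4, 3) → (-4, -3)
T3 reflect across y = 0: (-4, 0) → (-4, 0); (0, 9/2) → (0, -9/2); (-6, -6) → (-6, 6); (-4, -3) → (-4, 3)
T4 translate by (4, -6): (-4, 0) → (0, -6); (0, -9/2) → (4, -21/2); (-6, 6) → (-2, 0); (-4, 3) → (0, -3)

image vertices: (0, -6), (4, -21/2), (-2, 0), (0, -3)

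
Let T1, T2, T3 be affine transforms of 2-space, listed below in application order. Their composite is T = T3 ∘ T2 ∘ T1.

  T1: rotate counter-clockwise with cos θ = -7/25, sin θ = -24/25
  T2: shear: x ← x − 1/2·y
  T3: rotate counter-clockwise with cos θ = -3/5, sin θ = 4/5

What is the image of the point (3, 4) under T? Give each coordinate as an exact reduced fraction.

T(p) = (1/5, 32/5)

T1 rotate counter-clockwise with cos θ = -7/25, sin θ = -24/25: (3, 4) → (3, -4)
T2 shear: x ← x − 1/2·y: (3, -4) → (5, -4)
T3 rotate counter-clockwise with cos θ = -3/5, sin θ = 4/5: (5, -4) → (1/5, 32/5)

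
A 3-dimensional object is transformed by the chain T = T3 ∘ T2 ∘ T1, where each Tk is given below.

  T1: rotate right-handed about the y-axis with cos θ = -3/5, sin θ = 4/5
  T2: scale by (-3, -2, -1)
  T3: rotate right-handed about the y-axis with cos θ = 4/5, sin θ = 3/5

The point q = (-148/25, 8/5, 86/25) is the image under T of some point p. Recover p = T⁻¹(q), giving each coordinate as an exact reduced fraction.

p = (-2, -4/5, 4/3)

T1 = [-3/5 0 4/5 0; 0 1 0 0; -4/5 0 -3/5 0; 0 0 0 1]
T2·T1 = [9/5 0 -12/5 0; 0 -2 0 0; 4/5 0 3/5 0; 0 0 0 1]
T3·…·T1 = [48/25 0 -39/25 0; 0 -2 0 0; -11/25 0 48/25 0; 0 0 0 1]
det M = -6; M⁻¹ = [16/25 0 13/25 0; 0 -1/2 0 0; 11/75 0 16/25 0; 0 0 0 1]
M⁻¹ · (-148/25, 8/5, 86/25)ᵀ = (-2, -4/5, 4/3)ᵀ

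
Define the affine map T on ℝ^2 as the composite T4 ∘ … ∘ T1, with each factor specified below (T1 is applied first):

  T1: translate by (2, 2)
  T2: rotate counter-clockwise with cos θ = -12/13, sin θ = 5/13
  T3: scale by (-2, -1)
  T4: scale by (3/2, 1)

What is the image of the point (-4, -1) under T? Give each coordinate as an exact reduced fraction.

T(p) = (-57/13, 22/13)

T1 translate by (2, 2): (-4, -1) → (-2, 1)
T2 rotate counter-clockwise with cos θ = -12/13, sin θ = 5/13: (-2, 1) → (19/13, -22/13)
T3 scale by (-2, -1): (19/13, -22/13) → (-38/13, 22/13)
T4 scale by (3/2, 1): (-38/13, 22/13) → (-57/13, 22/13)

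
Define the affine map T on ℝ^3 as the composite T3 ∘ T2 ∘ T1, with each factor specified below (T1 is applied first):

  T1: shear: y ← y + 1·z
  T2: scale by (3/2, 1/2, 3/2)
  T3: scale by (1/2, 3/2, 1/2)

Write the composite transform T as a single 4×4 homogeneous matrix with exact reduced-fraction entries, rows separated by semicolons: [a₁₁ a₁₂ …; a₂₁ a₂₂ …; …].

T = [3/4 0 0 0; 0 3/4 3/4 0; 0 0 3/4 0; 0 0 0 1]

T1 = [1 0 0 0; 0 1 1 0; 0 0 1 0; 0 0 0 1]
T2·T1 = [3/2 0 0 0; 0 1/2 1/2 0; 0 0 3/2 0; 0 0 0 1]
T3·…·T1 = [3/4 0 0 0; 0 3/4 3/4 0; 0 0 3/4 0; 0 0 0 1]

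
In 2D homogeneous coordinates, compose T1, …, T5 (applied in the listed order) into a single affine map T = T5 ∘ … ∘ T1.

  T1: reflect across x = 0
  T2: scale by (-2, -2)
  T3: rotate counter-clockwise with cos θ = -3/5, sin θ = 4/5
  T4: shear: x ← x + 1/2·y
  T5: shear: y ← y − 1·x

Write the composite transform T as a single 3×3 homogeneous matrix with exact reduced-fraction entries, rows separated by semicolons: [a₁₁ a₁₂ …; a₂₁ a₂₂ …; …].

T1 = [-1 0 0; 0 1 0; 0 0 1]
T2·T1 = [2 0 0; 0 -2 0; 0 0 1]
T3·…·T1 = [-6/5 8/5 0; 8/5 6/5 0; 0 0 1]
T4·…·T1 = [-2/5 11/5 0; 8/5 6/5 0; 0 0 1]
T5·…·T1 = [-2/5 11/5 0; 2 -1 0; 0 0 1]

T = [-2/5 11/5 0; 2 -1 0; 0 0 1]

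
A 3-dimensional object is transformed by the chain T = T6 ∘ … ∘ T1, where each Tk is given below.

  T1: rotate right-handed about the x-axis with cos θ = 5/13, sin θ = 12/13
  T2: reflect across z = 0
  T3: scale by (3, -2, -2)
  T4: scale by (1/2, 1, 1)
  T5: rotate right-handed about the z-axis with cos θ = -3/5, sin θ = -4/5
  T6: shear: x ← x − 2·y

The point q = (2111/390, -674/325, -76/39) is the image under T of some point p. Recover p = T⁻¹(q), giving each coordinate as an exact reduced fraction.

T1 = [1 0 0 0; 0 5/13 -12/13 0; 0 12/13 5/13 0; 0 0 0 1]
T2·T1 = [1 0 0 0; 0 5/13 -12/13 0; 0 -12/13 -5/13 0; 0 0 0 1]
T3·…·T1 = [3 0 0 0; 0 -10/13 24/13 0; 0 24/13 10/13 0; 0 0 0 1]
T4·…·T1 = [3/2 0 0 0; 0 -10/13 24/13 0; 0 24/13 10/13 0; 0 0 0 1]
T5·…·T1 = [-9/10 -8/13 96/65 0; -6/5 6/13 -72/65 0; 0 24/13 10/13 0; 0 0 0 1]
T6·…·T1 = [3/2 -20/13 48/13 0; -6/5 6/13 -72/65 0; 0 24/13 10/13 0; 0 0 0 1]
det M = -6; M⁻¹ = [-2/5 -4/3 0 0; -2/13 -5/26 6/13 0; 24/65 6/13 5/26 0; 0 0 0 1]
M⁻¹ · (2111/390, -674/325, -76/39)ᵀ = (3/5, -4/3, 2/3)ᵀ

p = (3/5, -4/3, 2/3)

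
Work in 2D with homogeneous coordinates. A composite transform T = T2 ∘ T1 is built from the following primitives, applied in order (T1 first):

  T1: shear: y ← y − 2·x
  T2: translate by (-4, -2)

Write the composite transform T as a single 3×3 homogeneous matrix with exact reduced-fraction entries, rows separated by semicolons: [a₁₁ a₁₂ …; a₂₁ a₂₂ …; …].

T1 = [1 0 0; -2 1 0; 0 0 1]
T2·T1 = [1 0 -4; -2 1 -2; 0 0 1]

T = [1 0 -4; -2 1 -2; 0 0 1]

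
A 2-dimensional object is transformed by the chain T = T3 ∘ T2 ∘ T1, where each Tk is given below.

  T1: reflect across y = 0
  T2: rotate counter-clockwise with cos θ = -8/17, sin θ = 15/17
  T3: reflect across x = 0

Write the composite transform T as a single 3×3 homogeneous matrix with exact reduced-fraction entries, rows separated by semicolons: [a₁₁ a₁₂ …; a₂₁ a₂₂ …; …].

T = [8/17 -15/17 0; 15/17 8/17 0; 0 0 1]

T1 = [1 0 0; 0 -1 0; 0 0 1]
T2·T1 = [-8/17 15/17 0; 15/17 8/17 0; 0 0 1]
T3·…·T1 = [8/17 -15/17 0; 15/17 8/17 0; 0 0 1]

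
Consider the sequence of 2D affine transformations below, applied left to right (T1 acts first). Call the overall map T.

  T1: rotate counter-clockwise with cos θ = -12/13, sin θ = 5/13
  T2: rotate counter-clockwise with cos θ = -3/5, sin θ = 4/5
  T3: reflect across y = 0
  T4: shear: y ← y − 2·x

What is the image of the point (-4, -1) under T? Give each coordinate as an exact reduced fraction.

T(p) = (-127/65, 18/65)

T1 rotate counter-clockwise with cos θ = -12/13, sin θ = 5/13: (-4, -1) → (53/13, -8/13)
T2 rotate counter-clockwise with cos θ = -3/5, sin θ = 4/5: (53/13, -8/13) → (-127/65, 236/65)
T3 reflect across y = 0: (-127/65, 236/65) → (-127/65, -236/65)
T4 shear: y ← y − 2·x: (-127/65, -236/65) → (-127/65, 18/65)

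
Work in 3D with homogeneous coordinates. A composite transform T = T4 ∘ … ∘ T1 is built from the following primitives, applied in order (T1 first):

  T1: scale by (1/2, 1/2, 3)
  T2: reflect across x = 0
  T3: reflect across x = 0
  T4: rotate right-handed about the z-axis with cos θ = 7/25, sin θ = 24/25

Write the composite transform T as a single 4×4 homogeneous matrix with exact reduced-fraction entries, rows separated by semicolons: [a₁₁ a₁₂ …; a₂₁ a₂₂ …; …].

T1 = [1/2 0 0 0; 0 1/2 0 0; 0 0 3 0; 0 0 0 1]
T2·T1 = [-1/2 0 0 0; 0 1/2 0 0; 0 0 3 0; 0 0 0 1]
T3·…·T1 = [1/2 0 0 0; 0 1/2 0 0; 0 0 3 0; 0 0 0 1]
T4·…·T1 = [7/50 -12/25 0 0; 12/25 7/50 0 0; 0 0 3 0; 0 0 0 1]

T = [7/50 -12/25 0 0; 12/25 7/50 0 0; 0 0 3 0; 0 0 0 1]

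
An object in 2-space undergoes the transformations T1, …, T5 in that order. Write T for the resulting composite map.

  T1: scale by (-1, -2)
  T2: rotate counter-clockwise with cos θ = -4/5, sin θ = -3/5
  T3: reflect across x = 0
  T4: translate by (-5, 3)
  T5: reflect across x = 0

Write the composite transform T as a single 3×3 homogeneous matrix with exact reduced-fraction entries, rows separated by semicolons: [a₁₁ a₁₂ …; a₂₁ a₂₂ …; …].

T1 = [-1 0 0; 0 -2 0; 0 0 1]
T2·T1 = [4/5 -6/5 0; 3/5 8/5 0; 0 0 1]
T3·…·T1 = [-4/5 6/5 0; 3/5 8/5 0; 0 0 1]
T4·…·T1 = [-4/5 6/5 -5; 3/5 8/5 3; 0 0 1]
T5·…·T1 = [4/5 -6/5 5; 3/5 8/5 3; 0 0 1]

T = [4/5 -6/5 5; 3/5 8/5 3; 0 0 1]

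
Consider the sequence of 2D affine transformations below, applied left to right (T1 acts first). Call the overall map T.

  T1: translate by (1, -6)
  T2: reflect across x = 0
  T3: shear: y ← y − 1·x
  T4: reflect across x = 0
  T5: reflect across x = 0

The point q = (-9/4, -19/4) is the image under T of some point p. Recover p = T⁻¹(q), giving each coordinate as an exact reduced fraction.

p = (5/4, -1)

T1 = [1 0 1; 0 1 -6; 0 0 1]
T2·T1 = [-1 0 -1; 0 1 -6; 0 0 1]
T3·…·T1 = [-1 0 -1; 1 1 -5; 0 0 1]
T4·…·T1 = [1 0 1; 1 1 -5; 0 0 1]
T5·…·T1 = [-1 0 -1; 1 1 -5; 0 0 1]
det M = -1; M⁻¹ = [-1 0 -1; 1 1 6; 0 0 1]
M⁻¹ · (-9/4, -19/4)ᵀ = (5/4, -1)ᵀ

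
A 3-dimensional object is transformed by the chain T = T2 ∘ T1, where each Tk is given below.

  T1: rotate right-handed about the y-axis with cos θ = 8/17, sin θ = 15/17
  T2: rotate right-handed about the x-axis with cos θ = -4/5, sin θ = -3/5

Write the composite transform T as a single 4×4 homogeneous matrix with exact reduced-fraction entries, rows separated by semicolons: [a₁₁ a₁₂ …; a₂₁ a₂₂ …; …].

T = [8/17 0 15/17 0; -9/17 -4/5 24/85 0; 12/17 -3/5 -32/85 0; 0 0 0 1]

T1 = [8/17 0 15/17 0; 0 1 0 0; -15/17 0 8/17 0; 0 0 0 1]
T2·T1 = [8/17 0 15/17 0; -9/17 -4/5 24/85 0; 12/17 -3/5 -32/85 0; 0 0 0 1]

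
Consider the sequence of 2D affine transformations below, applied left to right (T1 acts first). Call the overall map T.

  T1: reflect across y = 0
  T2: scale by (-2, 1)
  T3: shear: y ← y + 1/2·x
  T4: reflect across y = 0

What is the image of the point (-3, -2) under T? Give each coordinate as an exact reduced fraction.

T1 reflect across y = 0: (-3, -2) → (-3, 2)
T2 scale by (-2, 1): (-3, 2) → (6, 2)
T3 shear: y ← y + 1/2·x: (6, 2) → (6, 5)
T4 reflect across y = 0: (6, 5) → (6, -5)

T(p) = (6, -5)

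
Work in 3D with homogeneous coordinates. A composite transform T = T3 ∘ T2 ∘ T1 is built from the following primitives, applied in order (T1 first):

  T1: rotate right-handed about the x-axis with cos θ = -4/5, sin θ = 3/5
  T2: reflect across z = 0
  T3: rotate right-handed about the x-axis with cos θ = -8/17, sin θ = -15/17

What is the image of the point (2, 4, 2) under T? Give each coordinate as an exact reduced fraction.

T1 rotate right-handed about the x-axis with cos θ = -4/5, sin θ = 3/5: (2, 4, 2) → (2, -22/5, 4/5)
T2 reflect across z = 0: (2, -22/5, 4/5) → (2, -22/5, -4/5)
T3 rotate right-handed about the x-axis with cos θ = -8/17, sin θ = -15/17: (2, -22/5, -4/5) → (2, 116/85, 362/85)

T(p) = (2, 116/85, 362/85)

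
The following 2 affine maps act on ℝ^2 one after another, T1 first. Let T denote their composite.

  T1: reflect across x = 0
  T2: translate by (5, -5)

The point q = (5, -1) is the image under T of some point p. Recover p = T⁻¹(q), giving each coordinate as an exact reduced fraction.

T1 = [-1 0 0; 0 1 0; 0 0 1]
T2·T1 = [-1 0 5; 0 1 -5; 0 0 1]
det M = -1; M⁻¹ = [-1 0 5; 0 1 5; 0 0 1]
M⁻¹ · (5, -1)ᵀ = (0, 4)ᵀ

p = (0, 4)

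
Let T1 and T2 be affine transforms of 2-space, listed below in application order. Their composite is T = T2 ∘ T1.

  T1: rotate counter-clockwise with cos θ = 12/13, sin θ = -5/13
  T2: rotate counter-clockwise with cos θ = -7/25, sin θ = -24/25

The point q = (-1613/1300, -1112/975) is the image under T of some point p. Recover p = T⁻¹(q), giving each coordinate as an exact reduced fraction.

T1 = [12/13 5/13 0; -5/13 12/13 0; 0 0 1]
T2·T1 = [-204/325 253/325 0; -253/325 -204/325 0; 0 0 1]
det M = 1; M⁻¹ = [-204/325 -253/325 0; 253/325 -204/325 0; 0 0 1]
M⁻¹ · (-1613/1300, -1112/975)ᵀ = (5/3, -1/4)ᵀ

p = (5/3, -1/4)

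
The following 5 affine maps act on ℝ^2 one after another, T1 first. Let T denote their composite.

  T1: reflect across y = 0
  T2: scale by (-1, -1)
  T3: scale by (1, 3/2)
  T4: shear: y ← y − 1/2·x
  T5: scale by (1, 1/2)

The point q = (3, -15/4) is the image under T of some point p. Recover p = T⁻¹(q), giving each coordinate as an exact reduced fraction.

T1 = [1 0 0; 0 -1 0; 0 0 1]
T2·T1 = [-1 0 0; 0 1 0; 0 0 1]
T3·…·T1 = [-1 0 0; 0 3/2 0; 0 0 1]
T4·…·T1 = [-1 0 0; 1/2 3/2 0; 0 0 1]
T5·…·T1 = [-1 0 0; 1/4 3/4 0; 0 0 1]
det M = -3/4; M⁻¹ = [-1 0 0; 1/3 4/3 0; 0 0 1]
M⁻¹ · (3, -15/4)ᵀ = (-3, -4)ᵀ

p = (-3, -4)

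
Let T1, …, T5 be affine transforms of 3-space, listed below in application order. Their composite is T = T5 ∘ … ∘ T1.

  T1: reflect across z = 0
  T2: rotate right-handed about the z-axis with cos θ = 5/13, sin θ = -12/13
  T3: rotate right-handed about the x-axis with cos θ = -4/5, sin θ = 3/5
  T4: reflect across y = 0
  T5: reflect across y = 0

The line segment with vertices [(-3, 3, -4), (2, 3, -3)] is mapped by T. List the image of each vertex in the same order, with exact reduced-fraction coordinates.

image vertices: (21/13, -72/13, -11/13), (46/13, -81/65, -183/65)

T1 reflect across z = 0: (-3, 3, -4) → (-3, 3, 4); (2, 3, -3) → (2, 3, 3)
T2 rotate right-handed about the z-axis with cos θ = 5/13, sin θ = -12/13: (-3, 3, 4) → (21/13, 51/13, 4); (2, 3, 3) → (46/13, -9/13, 3)
T3 rotate right-handed about the x-axis with cos θ = -4/5, sin θ = 3/5: (21/13, 51/13, 4) → (21/13, -72/13, -11/13); (46/13, -9/13, 3) → (46/13, -81/65, -183/65)
T4 reflect across y = 0: (21/13, -72/13, -11/13) → (21/13, 72/13, -11/13); (46/13, -81/65, -183/65) → (46/13, 81/65, -183/65)
T5 reflect across y = 0: (21/13, 72/13, -11/13) → (21/13, -72/13, -11/13); (46/13, 81/65, -183/65) → (46/13, -81/65, -183/65)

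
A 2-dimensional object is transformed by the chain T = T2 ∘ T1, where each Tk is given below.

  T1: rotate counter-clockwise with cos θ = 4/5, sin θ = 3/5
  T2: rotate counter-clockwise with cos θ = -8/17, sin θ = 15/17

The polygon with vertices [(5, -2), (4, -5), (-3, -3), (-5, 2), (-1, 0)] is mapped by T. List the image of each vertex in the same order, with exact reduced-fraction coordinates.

T1 rotate counter-clockwise with cos θ = 4/5, sin θ = 3/5: (5, -2) → (26/5, 7/5); (4, -5) → (31/5, -8/5); (-3, -3) → (-3/5, -21/5); (-5, 2) → (-26/5, -7/5); (-1, 0) → (-4/5, -3/5)
T2 rotate counter-clockwise with cos θ = -8/17, sin θ = 15/17: (26/5, 7/5) → (-313/85, 334/85); (31/5, -8/5) → (-128/85, 529/85); (-3/5, -21/5) → (339/85, 123/85); (-26/5, -7/5) → (313/85, -334/85); (-4/5, -3/5) → (77/85, -36/85)

image vertices: (-313/85, 334/85), (-128/85, 529/85), (339/85, 123/85), (313/85, -334/85), (77/85, -36/85)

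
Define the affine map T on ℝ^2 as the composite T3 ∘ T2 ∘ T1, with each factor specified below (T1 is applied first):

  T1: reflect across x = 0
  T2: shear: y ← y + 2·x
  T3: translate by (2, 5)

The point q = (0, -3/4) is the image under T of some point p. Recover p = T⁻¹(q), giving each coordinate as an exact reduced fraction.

p = (2, -7/4)

T1 = [-1 0 0; 0 1 0; 0 0 1]
T2·T1 = [-1 0 0; -2 1 0; 0 0 1]
T3·…·T1 = [-1 0 2; -2 1 5; 0 0 1]
det M = -1; M⁻¹ = [-1 0 2; -2 1 -1; 0 0 1]
M⁻¹ · (0, -3/4)ᵀ = (2, -7/4)ᵀ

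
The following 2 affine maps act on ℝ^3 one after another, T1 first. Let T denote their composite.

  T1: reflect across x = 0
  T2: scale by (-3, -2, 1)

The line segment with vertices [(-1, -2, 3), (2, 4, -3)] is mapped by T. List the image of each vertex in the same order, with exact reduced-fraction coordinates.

image vertices: (-3, 4, 3), (6, -8, -3)

T1 reflect across x = 0: (-1, -2, 3) → (1, -2, 3); (2, 4, -3) → (-2, 4, -3)
T2 scale by (-3, -2, 1): (1, -2, 3) → (-3, 4, 3); (-2, 4, -3) → (6, -8, -3)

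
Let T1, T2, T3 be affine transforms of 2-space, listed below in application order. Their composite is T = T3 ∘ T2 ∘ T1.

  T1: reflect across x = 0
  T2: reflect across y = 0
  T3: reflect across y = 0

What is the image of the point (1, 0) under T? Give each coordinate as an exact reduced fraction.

T(p) = (-1, 0)

T1 reflect across x = 0: (1, 0) → (-1, 0)
T2 reflect across y = 0: (-1, 0) → (-1, 0)
T3 reflect across y = 0: (-1, 0) → (-1, 0)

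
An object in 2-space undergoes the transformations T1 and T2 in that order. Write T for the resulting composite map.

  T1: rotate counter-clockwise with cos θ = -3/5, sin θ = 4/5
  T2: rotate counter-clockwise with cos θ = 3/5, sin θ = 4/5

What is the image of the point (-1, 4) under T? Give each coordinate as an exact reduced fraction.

T(p) = (1, -4)

T1 rotate counter-clockwise with cos θ = -3/5, sin θ = 4/5: (-1, 4) → (-13/5, -16/5)
T2 rotate counter-clockwise with cos θ = 3/5, sin θ = 4/5: (-13/5, -16/5) → (1, -4)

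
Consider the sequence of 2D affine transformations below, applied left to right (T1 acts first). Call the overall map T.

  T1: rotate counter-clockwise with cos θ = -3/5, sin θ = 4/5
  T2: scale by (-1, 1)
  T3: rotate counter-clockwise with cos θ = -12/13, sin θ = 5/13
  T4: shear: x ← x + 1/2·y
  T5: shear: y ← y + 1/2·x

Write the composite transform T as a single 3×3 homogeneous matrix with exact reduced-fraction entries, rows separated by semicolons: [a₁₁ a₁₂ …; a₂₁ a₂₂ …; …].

T = [-29/26 -1/13 0; -277/260 107/130 0; 0 0 1]

T1 = [-3/5 -4/5 0; 4/5 -3/5 0; 0 0 1]
T2·T1 = [3/5 4/5 0; 4/5 -3/5 0; 0 0 1]
T3·…·T1 = [-56/65 -33/65 0; -33/65 56/65 0; 0 0 1]
T4·…·T1 = [-29/26 -1/13 0; -33/65 56/65 0; 0 0 1]
T5·…·T1 = [-29/26 -1/13 0; -277/260 107/130 0; 0 0 1]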